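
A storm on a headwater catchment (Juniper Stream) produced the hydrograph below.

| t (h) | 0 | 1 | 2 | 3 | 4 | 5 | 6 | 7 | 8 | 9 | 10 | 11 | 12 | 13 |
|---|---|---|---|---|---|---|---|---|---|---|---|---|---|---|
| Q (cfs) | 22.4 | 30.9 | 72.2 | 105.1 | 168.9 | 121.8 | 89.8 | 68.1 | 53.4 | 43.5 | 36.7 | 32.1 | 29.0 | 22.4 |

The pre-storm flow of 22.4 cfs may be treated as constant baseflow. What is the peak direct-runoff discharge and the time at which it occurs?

Subtracting baseflow gives direct-runoff ordinates: 0.0, 8.5, 49.8, 82.7, 146.5, 99.4, 67.4, 45.7, 31.0, 21.1, 14.3, 9.7, 6.6, 0.0 cfs.
The maximum is 146.5 cfs, occurring at the reading for t = 4 h.

Q_p = 146.5 cfs at t = 4 h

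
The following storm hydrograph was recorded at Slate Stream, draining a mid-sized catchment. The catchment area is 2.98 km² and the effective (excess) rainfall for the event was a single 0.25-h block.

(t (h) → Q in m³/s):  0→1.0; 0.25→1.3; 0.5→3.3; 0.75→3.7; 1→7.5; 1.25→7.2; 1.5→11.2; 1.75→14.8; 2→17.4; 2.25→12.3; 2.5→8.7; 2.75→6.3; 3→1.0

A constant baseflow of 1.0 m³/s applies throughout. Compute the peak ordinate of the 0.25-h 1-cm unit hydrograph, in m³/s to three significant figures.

Direct runoff: 0.0, 0.3, 2.3, 2.7, 6.5, 6.2, 10.2, 13.8, 16.4, 11.3, 7.7, 5.3, 0.0 m³/s; ΣQ_DR = 82.70 m³/s, peak = 16.4 m³/s.
Runoff depth d = ΣQ_DR·Δt / A = 82.70 × 900 / (2.98 km²) = 24.98 mm.
The 1-cm UH is the DRH scaled by (10 mm)/d, so U_p = 16.4 × 10/24.98 = 6.57 m³/s.

U_p ≈ 6.57 m³/s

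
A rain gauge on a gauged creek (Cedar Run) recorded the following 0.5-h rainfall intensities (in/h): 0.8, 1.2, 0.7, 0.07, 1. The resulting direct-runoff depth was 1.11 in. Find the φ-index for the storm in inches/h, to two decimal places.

Only the 4 blocks with intensity above φ contribute runoff: 0.8, 1.2, 0.7, 1 in/h.
Σ(I−φ)·Δt = d  ⇒  (0.8+1.2+0.7+1 − 4φ)·0.5 = 1.11
φ = (3.700 − 1.11/0.5) / 4 = 0.37 in/h.

φ ≈ 0.37 in/h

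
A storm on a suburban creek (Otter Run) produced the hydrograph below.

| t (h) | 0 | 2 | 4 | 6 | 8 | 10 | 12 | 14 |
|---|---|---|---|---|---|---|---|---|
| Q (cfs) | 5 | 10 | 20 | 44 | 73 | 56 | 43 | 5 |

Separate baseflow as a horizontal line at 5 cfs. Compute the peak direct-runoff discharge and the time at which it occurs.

Subtracting baseflow gives direct-runoff ordinates: 0.0, 5.0, 15.0, 39.0, 68.0, 51.0, 38.0, 0.0 cfs.
The maximum is 68.0 cfs, occurring at the reading for t = 8 h.

Q_p = 68.0 cfs at t = 8 h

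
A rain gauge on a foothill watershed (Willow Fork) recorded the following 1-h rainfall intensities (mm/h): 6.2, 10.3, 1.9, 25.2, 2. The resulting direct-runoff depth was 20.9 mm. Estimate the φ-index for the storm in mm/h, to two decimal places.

Only the 2 blocks with intensity above φ contribute runoff: 10.3, 25.2 mm/h.
Σ(I−φ)·Δt = d  ⇒  (10.3+25.2 − 2φ)·1 = 20.9
φ = (35.50 − 20.9/1) / 2 = 7.30 mm/h.

φ ≈ 7.30 mm/h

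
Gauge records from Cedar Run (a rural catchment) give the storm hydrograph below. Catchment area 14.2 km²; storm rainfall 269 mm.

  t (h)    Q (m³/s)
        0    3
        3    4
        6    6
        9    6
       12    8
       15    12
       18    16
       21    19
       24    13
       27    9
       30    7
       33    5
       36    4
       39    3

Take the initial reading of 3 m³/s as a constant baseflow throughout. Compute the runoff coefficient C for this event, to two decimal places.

ΣQ_DR = 73.00 m³/s; V = ΣQ_DR·Δt = 7.884 × 10^5 m³.
Runoff depth d = V / A = 55.52 mm.
C = d / P = 55.52 / 269 = 0.21.

C ≈ 0.21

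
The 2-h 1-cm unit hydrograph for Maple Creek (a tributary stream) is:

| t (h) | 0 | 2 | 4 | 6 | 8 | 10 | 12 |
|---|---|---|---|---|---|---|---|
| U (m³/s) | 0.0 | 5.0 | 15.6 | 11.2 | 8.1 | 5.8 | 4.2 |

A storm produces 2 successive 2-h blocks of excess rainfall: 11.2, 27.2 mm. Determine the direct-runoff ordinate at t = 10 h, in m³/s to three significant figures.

By discrete convolution, Q_j = Σ (P_i / 10 mm) · U_{j−i}.
At t = 10 h (j=5): Q = (11.2/10)·5.8 + (27.2/10)·8.1 = 28.5 m³/s.

Q ≈ 28.5 m³/s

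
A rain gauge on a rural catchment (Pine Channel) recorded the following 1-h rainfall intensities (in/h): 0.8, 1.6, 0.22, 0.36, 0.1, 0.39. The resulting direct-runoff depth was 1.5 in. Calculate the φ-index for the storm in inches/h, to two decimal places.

φ ≈ 0.45 in/h

Only the 2 blocks with intensity above φ contribute runoff: 0.8, 1.6 in/h.
Σ(I−φ)·Δt = d  ⇒  (0.8+1.6 − 2φ)·1 = 1.5
φ = (2.400 − 1.5/1) / 2 = 0.45 in/h.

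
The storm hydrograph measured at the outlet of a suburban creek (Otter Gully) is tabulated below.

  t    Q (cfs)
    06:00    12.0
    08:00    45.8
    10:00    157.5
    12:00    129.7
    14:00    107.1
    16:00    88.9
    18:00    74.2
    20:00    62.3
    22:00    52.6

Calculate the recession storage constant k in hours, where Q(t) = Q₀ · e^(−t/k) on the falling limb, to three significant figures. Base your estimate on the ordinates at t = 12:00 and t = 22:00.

k ≈ 11.1 h

On the falling limb, Q drops from 129.7 to 52.6 cfs between t = 12:00 and t = 22:00 (Δt = 10 h).
k = −Δt / ln(Q₂/Q₁) = −10 / ln(52.6/129.7) = 11.1 h.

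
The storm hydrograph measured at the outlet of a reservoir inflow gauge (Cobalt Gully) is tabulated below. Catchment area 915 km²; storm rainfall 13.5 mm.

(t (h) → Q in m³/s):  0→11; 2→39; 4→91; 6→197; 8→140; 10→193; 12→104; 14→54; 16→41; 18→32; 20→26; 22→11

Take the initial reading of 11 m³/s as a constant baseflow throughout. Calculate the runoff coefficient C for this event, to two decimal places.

ΣQ_DR = 807.0 m³/s; V = ΣQ_DR·Δt = 5.810 × 10^6 m³.
Runoff depth d = V / A = 6.350 mm.
C = d / P = 6.350 / 13.5 = 0.47.

C ≈ 0.47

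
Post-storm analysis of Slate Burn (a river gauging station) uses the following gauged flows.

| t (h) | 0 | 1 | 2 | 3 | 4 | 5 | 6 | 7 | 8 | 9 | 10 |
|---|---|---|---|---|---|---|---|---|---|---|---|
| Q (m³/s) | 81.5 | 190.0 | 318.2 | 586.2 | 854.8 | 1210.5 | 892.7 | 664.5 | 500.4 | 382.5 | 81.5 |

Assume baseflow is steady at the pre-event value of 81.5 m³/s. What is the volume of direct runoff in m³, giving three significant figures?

V ≈ 1.75 × 10^7 m³

Direct-runoff ordinates (Q − Q_b): 0.0, 108.5, 236.7, 504.7, 773.3, 1129.0, 811.2, 583.0, 418.9, 301.0, 0.0 m³/s.
ΣQ_DR = 4866 m³/s.
With Δt = 1 h = 3600 s, V = ΣQ_DR · Δt = 4866 × 3600 = 1.75 × 10^7 m³.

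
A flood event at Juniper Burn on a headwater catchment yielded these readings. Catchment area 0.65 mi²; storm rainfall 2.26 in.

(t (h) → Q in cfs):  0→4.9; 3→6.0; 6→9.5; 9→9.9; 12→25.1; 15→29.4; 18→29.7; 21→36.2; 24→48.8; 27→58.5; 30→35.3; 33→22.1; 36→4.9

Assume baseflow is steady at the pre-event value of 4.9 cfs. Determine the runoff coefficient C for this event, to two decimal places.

ΣQ_DR = 256.6 cfs; V = ΣQ_DR·Δt = 2.771 × 10^6 ft³.
Runoff depth d = V / A = 1.835 in.
C = d / P = 1.835 / 2.26 = 0.81.

C ≈ 0.81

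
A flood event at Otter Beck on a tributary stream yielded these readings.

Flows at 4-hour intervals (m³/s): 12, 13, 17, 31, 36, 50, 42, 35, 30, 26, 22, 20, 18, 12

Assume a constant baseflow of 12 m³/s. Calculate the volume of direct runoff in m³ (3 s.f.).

Direct-runoff ordinates (Q − Q_b): 0.0, 1.0, 5.0, 19.0, 24.0, 38.0, 30.0, 23.0, 18.0, 14.0, 10.0, 8.0, 6.0, 0.0 m³/s.
ΣQ_DR = 196.0 m³/s.
With Δt = 4 h = 14400 s, V = ΣQ_DR · Δt = 196.0 × 14400 = 2.82 × 10^6 m³.

V ≈ 2.82 × 10^6 m³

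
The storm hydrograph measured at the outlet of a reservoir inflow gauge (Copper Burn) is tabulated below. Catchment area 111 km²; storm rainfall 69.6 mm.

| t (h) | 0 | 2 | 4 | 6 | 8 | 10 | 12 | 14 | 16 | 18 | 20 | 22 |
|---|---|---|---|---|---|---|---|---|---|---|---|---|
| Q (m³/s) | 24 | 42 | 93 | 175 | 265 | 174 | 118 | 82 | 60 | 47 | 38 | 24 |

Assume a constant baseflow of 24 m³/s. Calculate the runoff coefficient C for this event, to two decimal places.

C ≈ 0.80

ΣQ_DR = 854.0 m³/s; V = ΣQ_DR·Δt = 6.149 × 10^6 m³.
Runoff depth d = V / A = 55.39 mm.
C = d / P = 55.39 / 69.6 = 0.80.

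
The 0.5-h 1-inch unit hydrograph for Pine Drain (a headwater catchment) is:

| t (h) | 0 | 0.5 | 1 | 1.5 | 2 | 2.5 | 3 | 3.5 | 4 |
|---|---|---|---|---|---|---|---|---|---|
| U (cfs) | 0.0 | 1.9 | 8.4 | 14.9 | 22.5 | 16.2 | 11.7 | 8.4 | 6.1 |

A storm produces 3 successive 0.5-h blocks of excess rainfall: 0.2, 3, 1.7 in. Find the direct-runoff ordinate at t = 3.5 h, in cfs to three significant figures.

By discrete convolution, Q_j = Σ (P_i / 1 in) · U_{j−i}.
At t = 3.5 h (j=7): Q = (0.2/1)·8.4 + (3/1)·11.7 + (1.7/1)·16.2 = 64.3 cfs.

Q ≈ 64.3 cfs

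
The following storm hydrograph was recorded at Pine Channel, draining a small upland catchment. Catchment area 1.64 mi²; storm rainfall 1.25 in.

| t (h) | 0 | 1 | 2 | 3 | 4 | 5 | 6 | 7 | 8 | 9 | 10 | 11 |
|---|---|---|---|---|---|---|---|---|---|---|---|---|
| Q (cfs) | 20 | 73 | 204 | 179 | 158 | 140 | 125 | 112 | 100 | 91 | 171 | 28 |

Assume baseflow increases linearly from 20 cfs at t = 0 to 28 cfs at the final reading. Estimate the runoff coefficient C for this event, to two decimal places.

ΣQ_DR = 1113 cfs; V = ΣQ_DR·Δt = 4.007 × 10^6 ft³.
Runoff depth d = V / A = 1.052 in.
C = d / P = 1.052 / 1.25 = 0.84.

C ≈ 0.84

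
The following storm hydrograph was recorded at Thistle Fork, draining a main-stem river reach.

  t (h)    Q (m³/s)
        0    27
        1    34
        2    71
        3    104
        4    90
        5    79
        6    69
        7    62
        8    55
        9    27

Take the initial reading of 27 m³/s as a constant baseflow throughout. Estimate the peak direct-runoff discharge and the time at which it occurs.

Subtracting baseflow gives direct-runoff ordinates: 0.0, 7.0, 44.0, 77.0, 63.0, 52.0, 42.0, 35.0, 28.0, 0.0 m³/s.
The maximum is 77.0 m³/s, occurring at the reading for t = 3 h.

Q_p = 77.0 m³/s at t = 3 h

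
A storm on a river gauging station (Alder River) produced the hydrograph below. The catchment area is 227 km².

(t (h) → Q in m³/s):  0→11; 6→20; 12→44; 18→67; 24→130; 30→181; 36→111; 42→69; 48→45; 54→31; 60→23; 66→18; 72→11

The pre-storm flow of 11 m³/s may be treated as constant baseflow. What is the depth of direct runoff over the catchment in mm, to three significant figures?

d ≈ 58.8 mm

Direct runoff: 0.0, 9.0, 33.0, 56.0, 119.0, 170.0, 100.0, 58.0, 34.0, 20.0, 12.0, 7.0, 0.0 m³/s; ΣQ_DR = 618.0 m³/s.
V = ΣQ_DR · Δt = 618.0 × 21600 s = 1.335 × 10^7 m³.
Over A = 227 km², depth = V / A = 58.8 mm.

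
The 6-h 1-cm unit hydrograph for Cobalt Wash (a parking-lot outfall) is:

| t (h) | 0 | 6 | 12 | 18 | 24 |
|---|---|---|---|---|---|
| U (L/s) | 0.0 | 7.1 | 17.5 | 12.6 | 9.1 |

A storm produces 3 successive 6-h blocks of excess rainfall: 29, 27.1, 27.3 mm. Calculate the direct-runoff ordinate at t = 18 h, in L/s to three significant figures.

Q ≈ 103 L/s

By discrete convolution, Q_j = Σ (P_i / 10 mm) · U_{j−i}.
At t = 18 h (j=3): Q = (29/10)·12.6 + (27.1/10)·17.5 + (27.3/10)·7.1 = 103 L/s.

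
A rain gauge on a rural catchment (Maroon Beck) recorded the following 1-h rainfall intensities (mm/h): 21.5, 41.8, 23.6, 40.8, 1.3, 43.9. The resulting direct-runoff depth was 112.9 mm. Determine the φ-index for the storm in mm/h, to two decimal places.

φ ≈ 11.74 mm/h

Only the 5 blocks with intensity above φ contribute runoff: 21.5, 41.8, 23.6, 40.8, 43.9 mm/h.
Σ(I−φ)·Δt = d  ⇒  (21.5+41.8+23.6+40.8+43.9 − 5φ)·1 = 112.9
φ = (171.6 − 112.9/1) / 5 = 11.74 mm/h.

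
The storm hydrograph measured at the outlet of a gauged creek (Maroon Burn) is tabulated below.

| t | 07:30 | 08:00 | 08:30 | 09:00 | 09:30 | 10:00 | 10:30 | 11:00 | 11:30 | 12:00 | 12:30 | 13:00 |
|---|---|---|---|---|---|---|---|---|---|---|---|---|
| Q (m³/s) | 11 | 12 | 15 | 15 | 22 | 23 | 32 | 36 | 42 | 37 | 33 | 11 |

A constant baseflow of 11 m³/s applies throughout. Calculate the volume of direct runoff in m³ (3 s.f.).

V ≈ 2.83 × 10^5 m³

Direct-runoff ordinates (Q − Q_b): 0.0, 1.0, 4.0, 4.0, 11.0, 12.0, 21.0, 25.0, 31.0, 26.0, 22.0, 0.0 m³/s.
ΣQ_DR = 157.0 m³/s.
With Δt = 0.5 h = 1800 s, V = ΣQ_DR · Δt = 157.0 × 1800 = 2.83 × 10^5 m³.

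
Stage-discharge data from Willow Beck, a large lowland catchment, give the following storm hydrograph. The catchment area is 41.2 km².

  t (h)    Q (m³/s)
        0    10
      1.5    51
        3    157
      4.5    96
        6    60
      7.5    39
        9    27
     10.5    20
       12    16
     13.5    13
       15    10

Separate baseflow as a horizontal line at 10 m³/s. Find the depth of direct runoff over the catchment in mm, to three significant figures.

d ≈ 51.0 mm

Direct runoff: 0.0, 41.0, 147.0, 86.0, 50.0, 29.0, 17.0, 10.0, 6.0, 3.0, 0.0 m³/s; ΣQ_DR = 389.0 m³/s.
V = ΣQ_DR · Δt = 389.0 × 5400 s = 2.101 × 10^6 m³.
Over A = 41.2 km², depth = V / A = 51.0 mm.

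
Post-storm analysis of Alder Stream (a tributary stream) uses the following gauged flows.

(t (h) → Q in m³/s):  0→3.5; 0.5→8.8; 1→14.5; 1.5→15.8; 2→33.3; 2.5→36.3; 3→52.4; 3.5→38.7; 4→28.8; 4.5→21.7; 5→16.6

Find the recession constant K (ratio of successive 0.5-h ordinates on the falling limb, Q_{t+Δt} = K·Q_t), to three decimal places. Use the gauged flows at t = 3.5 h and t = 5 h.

Using the recession-limb readings at t = 3.5 h and t = 5 h: Q falls from 38.7 to 16.6 m³/s over 3 intervals.
K = (Q₂/Q₁)^(1/3) = (16.6/38.7)^(1/3) = 0.754.

K ≈ 0.754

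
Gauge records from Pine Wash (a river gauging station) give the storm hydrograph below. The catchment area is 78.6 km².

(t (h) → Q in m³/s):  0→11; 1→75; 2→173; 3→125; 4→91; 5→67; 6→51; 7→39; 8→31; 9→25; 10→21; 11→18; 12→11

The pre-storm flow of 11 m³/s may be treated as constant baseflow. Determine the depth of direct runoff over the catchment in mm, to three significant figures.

Direct runoff: 0.0, 64.0, 162.0, 114.0, 80.0, 56.0, 40.0, 28.0, 20.0, 14.0, 10.0, 7.0, 0.0 m³/s; ΣQ_DR = 595.0 m³/s.
V = ΣQ_DR · Δt = 595.0 × 3600 s = 2.142 × 10^6 m³.
Over A = 78.6 km², depth = V / A = 27.3 mm.

d ≈ 27.3 mm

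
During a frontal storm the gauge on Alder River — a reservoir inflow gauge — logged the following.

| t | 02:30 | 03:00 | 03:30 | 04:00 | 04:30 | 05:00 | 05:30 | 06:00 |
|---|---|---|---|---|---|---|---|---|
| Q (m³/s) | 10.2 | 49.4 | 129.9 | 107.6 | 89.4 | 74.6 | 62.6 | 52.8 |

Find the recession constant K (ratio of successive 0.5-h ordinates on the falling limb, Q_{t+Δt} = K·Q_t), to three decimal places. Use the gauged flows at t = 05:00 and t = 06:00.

K ≈ 0.841

Using the recession-limb readings at t = 05:00 and t = 06:00: Q falls from 74.6 to 52.8 m³/s over 2 intervals.
K = (Q₂/Q₁)^(1/2) = (52.8/74.6)^(1/2) = 0.841.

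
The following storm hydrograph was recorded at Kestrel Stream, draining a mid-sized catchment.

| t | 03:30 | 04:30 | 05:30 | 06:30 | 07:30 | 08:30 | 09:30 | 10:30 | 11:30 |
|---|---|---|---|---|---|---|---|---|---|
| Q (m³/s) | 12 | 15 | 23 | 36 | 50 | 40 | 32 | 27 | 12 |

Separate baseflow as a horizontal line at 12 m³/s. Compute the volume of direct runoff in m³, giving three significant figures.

V ≈ 5.00 × 10^5 m³

Direct-runoff ordinates (Q − Q_b): 0.0, 3.0, 11.0, 24.0, 38.0, 28.0, 20.0, 15.0, 0.0 m³/s.
ΣQ_DR = 139.0 m³/s.
With Δt = 1 h = 3600 s, V = ΣQ_DR · Δt = 139.0 × 3600 = 5.00 × 10^5 m³.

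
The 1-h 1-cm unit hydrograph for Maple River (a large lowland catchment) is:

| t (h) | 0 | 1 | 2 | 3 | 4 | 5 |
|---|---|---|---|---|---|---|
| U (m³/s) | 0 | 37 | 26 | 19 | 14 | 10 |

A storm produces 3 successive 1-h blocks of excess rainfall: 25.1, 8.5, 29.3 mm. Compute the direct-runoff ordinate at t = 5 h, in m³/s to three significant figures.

By discrete convolution, Q_j = Σ (P_i / 10 mm) · U_{j−i}.
At t = 5 h (j=5): Q = (25.1/10)·10 + (8.5/10)·14 + (29.3/10)·19 = 92.7 m³/s.

Q ≈ 92.7 m³/s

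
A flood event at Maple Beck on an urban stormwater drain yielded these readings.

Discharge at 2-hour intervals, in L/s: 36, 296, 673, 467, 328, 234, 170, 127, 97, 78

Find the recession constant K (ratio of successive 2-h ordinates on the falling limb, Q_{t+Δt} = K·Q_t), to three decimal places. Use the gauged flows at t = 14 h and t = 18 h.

Using the recession-limb readings at t = 14 h and t = 18 h: Q falls from 127 to 78 L/s over 2 intervals.
K = (Q₂/Q₁)^(1/2) = (78/127)^(1/2) = 0.784.

K ≈ 0.784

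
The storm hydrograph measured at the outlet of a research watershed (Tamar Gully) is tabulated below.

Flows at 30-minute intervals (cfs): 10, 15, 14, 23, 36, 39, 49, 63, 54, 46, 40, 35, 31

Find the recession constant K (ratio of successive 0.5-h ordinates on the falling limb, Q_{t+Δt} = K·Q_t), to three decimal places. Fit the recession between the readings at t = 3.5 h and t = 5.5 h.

K ≈ 0.863

Using the recession-limb readings at t = 3.5 h and t = 5.5 h: Q falls from 63 to 35 cfs over 4 intervals.
K = (Q₂/Q₁)^(1/4) = (35/63)^(1/4) = 0.863.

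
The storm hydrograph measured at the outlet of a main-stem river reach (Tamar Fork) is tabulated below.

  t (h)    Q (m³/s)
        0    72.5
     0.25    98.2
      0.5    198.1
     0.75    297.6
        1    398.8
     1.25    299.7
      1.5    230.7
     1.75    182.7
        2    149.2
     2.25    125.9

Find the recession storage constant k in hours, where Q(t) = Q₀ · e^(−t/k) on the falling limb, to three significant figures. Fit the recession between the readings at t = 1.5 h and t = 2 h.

k ≈ 1.15 h

On the falling limb, Q drops from 230.7 to 149.2 m³/s between t = 1.5 h and t = 2 h (Δt = 0.5 h).
k = −Δt / ln(Q₂/Q₁) = −0.5 / ln(149.2/230.7) = 1.15 h.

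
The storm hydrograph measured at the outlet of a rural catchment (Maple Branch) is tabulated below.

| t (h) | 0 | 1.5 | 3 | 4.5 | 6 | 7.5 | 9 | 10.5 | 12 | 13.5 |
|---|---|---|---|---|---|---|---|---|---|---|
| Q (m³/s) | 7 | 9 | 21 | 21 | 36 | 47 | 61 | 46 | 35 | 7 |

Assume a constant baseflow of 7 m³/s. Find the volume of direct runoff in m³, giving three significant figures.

Direct-runoff ordinates (Q − Q_b): 0.0, 2.0, 14.0, 14.0, 29.0, 40.0, 54.0, 39.0, 28.0, 0.0 m³/s.
ΣQ_DR = 220.0 m³/s.
With Δt = 1.5 h = 5400 s, V = ΣQ_DR · Δt = 220.0 × 5400 = 1.19 × 10^6 m³.

V ≈ 1.19 × 10^6 m³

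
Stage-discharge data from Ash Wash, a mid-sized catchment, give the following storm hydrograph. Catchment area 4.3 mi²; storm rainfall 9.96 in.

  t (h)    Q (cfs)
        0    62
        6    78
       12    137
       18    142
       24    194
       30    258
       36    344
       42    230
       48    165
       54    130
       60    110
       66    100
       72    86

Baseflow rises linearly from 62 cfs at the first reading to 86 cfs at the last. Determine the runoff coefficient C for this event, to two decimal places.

C ≈ 0.23

ΣQ_DR = 1074 cfs; V = ΣQ_DR·Δt = 2.320 × 10^7 ft³.
Runoff depth d = V / A = 2.322 in.
C = d / P = 2.322 / 9.96 = 0.23.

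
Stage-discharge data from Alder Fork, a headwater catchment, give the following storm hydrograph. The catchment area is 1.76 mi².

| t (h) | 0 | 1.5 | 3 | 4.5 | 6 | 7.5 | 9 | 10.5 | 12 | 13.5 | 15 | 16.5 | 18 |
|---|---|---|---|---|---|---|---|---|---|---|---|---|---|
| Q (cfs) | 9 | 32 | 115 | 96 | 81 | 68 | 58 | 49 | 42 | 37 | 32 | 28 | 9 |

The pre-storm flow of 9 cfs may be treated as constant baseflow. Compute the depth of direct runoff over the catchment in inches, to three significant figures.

d ≈ 0.712 in

Direct runoff: 0.0, 23.0, 106.0, 87.0, 72.0, 59.0, 49.0, 40.0, 33.0, 28.0, 23.0, 19.0, 0.0 cfs; ΣQ_DR = 539.0 cfs.
V = ΣQ_DR · Δt = 539.0 × 5400 s = 2.911 × 10^6 ft³.
Over A = 1.76 mi², depth = V / A = 0.712 in.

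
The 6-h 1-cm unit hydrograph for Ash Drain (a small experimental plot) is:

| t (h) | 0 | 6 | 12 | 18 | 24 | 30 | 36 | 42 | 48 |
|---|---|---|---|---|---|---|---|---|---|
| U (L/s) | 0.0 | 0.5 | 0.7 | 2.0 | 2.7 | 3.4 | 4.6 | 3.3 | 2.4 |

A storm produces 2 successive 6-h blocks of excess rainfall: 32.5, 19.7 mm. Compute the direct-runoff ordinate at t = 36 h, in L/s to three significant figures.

Q ≈ 21.6 L/s

By discrete convolution, Q_j = Σ (P_i / 10 mm) · U_{j−i}.
At t = 36 h (j=6): Q = (32.5/10)·4.6 + (19.7/10)·3.4 = 21.6 L/s.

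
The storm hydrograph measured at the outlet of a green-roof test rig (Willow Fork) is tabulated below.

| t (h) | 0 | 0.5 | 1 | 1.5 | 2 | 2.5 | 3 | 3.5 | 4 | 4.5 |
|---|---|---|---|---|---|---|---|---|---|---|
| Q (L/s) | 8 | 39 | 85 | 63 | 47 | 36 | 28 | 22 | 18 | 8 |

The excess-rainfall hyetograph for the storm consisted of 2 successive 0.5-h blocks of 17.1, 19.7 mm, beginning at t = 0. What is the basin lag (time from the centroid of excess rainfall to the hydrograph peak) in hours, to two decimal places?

Centroid of excess rainfall: t_c = Σ P_i·t̄_i / ΣP_i = 0.5177 h (block centres at 0.25, 0.75 h).
Hydrograph peak occurs at t = 1 h, so basin lag t_L = 1 − 0.5177 = 0.48 h.

t_L ≈ 0.48 h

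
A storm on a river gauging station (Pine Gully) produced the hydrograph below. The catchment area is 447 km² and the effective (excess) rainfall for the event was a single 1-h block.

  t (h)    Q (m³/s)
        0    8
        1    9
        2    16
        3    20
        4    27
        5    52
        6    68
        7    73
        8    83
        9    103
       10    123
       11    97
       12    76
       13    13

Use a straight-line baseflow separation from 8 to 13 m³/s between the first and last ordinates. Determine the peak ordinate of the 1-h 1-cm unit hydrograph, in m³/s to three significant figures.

U_p ≈ 222 m³/s

Direct runoff: 0.00, 0.62, 7.23, 10.85, 17.46, 42.08, 57.69, 62.31, 71.92, 91.54, 111.15, 84.77, 63.38, 0.00 m³/s; ΣQ_DR = 621.0 m³/s, peak = 111.15 m³/s.
Runoff depth d = ΣQ_DR·Δt / A = 621.0 × 3600 / (447 km²) = 5.001 mm.
The 1-cm UH is the DRH scaled by (10 mm)/d, so U_p = 111.15 × 10/5.001 = 222 m³/s.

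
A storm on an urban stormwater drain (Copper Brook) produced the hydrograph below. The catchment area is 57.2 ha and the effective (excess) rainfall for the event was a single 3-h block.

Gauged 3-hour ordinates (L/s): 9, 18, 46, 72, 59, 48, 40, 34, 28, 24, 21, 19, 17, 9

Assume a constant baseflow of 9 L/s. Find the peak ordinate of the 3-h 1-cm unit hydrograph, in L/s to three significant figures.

Direct runoff: 0.0, 9.0, 37.0, 63.0, 50.0, 39.0, 31.0, 25.0, 19.0, 15.0, 12.0, 10.0, 8.0, 0.0 L/s; ΣQ_DR = 318.0 L/s, peak = 63.0 L/s.
Runoff depth d = ΣQ_DR·Δt / A = 318.0 × 10800 / (57.2 ha) = 6.004 mm.
The 1-cm UH is the DRH scaled by (10 mm)/d, so U_p = 63.0 × 10/6.004 = 105 L/s.

U_p ≈ 105 L/s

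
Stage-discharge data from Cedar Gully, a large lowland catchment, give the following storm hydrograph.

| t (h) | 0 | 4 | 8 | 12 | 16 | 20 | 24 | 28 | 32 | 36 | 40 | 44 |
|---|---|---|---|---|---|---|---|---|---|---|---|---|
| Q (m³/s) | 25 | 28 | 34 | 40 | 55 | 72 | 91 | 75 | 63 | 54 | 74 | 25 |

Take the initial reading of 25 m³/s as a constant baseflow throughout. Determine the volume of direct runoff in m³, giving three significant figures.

Direct-runoff ordinates (Q − Q_b): 0.0, 3.0, 9.0, 15.0, 30.0, 47.0, 66.0, 50.0, 38.0, 29.0, 49.0, 0.0 m³/s.
ΣQ_DR = 336.0 m³/s.
With Δt = 4 h = 14400 s, V = ΣQ_DR · Δt = 336.0 × 14400 = 4.84 × 10^6 m³.

V ≈ 4.84 × 10^6 m³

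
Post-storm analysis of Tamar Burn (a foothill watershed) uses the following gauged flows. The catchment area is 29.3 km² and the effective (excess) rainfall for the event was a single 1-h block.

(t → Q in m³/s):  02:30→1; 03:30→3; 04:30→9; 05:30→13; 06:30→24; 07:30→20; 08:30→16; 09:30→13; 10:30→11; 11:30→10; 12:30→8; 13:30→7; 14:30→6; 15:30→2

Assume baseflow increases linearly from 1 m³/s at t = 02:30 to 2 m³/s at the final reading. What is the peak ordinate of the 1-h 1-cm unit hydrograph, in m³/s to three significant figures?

U_p ≈ 15.1 m³/s

Direct runoff: 0.00, 1.92, 7.85, 11.77, 22.69, 18.62, 14.54, 11.46, 9.38, 8.31, 6.23, 5.15, 4.08, 0.00 m³/s; ΣQ_DR = 122.0 m³/s, peak = 22.69 m³/s.
Runoff depth d = ΣQ_DR·Δt / A = 122.0 × 3600 / (29.3 km²) = 14.99 mm.
The 1-cm UH is the DRH scaled by (10 mm)/d, so U_p = 22.69 × 10/14.99 = 15.1 m³/s.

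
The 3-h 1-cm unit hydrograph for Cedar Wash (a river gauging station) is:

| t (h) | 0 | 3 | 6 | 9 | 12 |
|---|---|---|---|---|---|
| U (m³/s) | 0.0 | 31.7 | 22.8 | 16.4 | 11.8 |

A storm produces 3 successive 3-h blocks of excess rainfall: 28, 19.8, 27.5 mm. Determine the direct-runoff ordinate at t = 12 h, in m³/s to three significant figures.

By discrete convolution, Q_j = Σ (P_i / 10 mm) · U_{j−i}.
At t = 12 h (j=4): Q = (28/10)·11.8 + (19.8/10)·16.4 + (27.5/10)·22.8 = 128 m³/s.

Q ≈ 128 m³/s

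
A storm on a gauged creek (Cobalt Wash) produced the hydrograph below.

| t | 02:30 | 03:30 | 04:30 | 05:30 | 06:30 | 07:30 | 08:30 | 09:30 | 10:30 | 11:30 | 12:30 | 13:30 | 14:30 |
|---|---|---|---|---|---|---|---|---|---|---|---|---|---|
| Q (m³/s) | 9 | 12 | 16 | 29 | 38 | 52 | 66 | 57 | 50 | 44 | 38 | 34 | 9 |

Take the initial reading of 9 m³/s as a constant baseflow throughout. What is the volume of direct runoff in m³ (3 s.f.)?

V ≈ 1.21 × 10^6 m³

Direct-runoff ordinates (Q − Q_b): 0.0, 3.0, 7.0, 20.0, 29.0, 43.0, 57.0, 48.0, 41.0, 35.0, 29.0, 25.0, 0.0 m³/s.
ΣQ_DR = 337.0 m³/s.
With Δt = 1 h = 3600 s, V = ΣQ_DR · Δt = 337.0 × 3600 = 1.21 × 10^6 m³.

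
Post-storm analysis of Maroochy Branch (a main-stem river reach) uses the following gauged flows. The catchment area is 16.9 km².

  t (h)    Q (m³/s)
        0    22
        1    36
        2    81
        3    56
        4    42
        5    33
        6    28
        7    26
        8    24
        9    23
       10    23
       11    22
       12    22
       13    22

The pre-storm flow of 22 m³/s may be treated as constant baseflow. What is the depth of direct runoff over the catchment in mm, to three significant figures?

Direct runoff: 0.0, 14.0, 59.0, 34.0, 20.0, 11.0, 6.0, 4.0, 2.0, 1.0, 1.0, 0.0, 0.0, 0.0 m³/s; ΣQ_DR = 152.0 m³/s.
V = ΣQ_DR · Δt = 152.0 × 3600 s = 5.472 × 10^5 m³.
Over A = 16.9 km², depth = V / A = 32.4 mm.

d ≈ 32.4 mm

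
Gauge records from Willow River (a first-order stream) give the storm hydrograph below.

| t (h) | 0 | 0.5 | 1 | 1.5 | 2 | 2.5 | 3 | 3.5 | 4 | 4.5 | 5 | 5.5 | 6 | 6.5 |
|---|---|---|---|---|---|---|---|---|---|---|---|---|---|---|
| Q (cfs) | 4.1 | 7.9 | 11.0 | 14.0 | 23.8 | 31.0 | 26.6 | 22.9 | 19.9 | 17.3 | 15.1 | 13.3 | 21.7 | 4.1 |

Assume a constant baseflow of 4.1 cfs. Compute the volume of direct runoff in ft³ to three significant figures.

V ≈ 3.16 × 10^5 ft³

Direct-runoff ordinates (Q − Q_b): 0.0, 3.8, 6.9, 9.9, 19.7, 26.9, 22.5, 18.8, 15.8, 13.2, 11.0, 9.2, 17.6, 0.0 cfs.
ΣQ_DR = 175.3 cfs.
With Δt = 0.5 h = 1800 s, V = ΣQ_DR · Δt = 175.3 × 1800 = 3.16 × 10^5 ft³.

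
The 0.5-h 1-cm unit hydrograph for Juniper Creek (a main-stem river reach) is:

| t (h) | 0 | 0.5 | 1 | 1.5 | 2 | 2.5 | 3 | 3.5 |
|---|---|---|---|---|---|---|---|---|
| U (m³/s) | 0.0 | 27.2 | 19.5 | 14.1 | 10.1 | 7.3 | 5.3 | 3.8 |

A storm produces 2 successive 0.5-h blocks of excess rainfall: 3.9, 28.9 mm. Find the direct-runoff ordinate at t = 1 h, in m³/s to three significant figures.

Q ≈ 86.2 m³/s

By discrete convolution, Q_j = Σ (P_i / 10 mm) · U_{j−i}.
At t = 1 h (j=2): Q = (3.9/10)·19.5 + (28.9/10)·27.2 = 86.2 m³/s.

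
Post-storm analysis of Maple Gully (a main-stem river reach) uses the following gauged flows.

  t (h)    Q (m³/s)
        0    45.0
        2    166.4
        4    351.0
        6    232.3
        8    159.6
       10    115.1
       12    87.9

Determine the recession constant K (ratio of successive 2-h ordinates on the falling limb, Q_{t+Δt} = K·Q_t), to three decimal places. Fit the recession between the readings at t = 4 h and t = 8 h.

Using the recession-limb readings at t = 4 h and t = 8 h: Q falls from 351.0 to 159.6 m³/s over 2 intervals.
K = (Q₂/Q₁)^(1/2) = (159.6/351.0)^(1/2) = 0.674.

K ≈ 0.674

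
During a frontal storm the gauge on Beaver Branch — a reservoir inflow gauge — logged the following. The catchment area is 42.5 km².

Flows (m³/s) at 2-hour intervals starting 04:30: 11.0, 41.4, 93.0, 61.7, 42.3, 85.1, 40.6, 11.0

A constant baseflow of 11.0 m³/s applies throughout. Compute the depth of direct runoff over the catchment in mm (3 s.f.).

d ≈ 50.5 mm

Direct runoff: 0.0, 30.4, 82.0, 50.7, 31.3, 74.1, 29.6, 0.0 m³/s; ΣQ_DR = 298.1 m³/s.
V = ΣQ_DR · Δt = 298.1 × 7200 s = 2.146 × 10^6 m³.
Over A = 42.5 km², depth = V / A = 50.5 mm.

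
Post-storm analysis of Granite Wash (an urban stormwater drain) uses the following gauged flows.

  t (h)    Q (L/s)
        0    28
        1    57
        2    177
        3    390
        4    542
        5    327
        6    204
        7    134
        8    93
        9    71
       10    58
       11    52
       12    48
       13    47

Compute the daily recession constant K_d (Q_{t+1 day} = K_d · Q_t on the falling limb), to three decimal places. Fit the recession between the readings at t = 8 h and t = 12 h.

Between t = 8 h and t = 12 h the flow falls from 93 to 48 L/s over 4×1 h = 4 h.
Per-interval ratio K = (48/93)^(1/4) = 0.8476; K_d = K^(24/1) = 0.019.

K_d ≈ 0.019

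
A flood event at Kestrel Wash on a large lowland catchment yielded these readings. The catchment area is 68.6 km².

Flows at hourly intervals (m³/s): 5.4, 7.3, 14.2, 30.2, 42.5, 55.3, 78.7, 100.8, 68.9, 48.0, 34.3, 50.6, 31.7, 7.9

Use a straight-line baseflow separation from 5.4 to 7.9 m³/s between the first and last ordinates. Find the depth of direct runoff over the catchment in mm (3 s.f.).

Direct runoff: 0.00, 1.71, 8.42, 24.22, 36.33, 48.94, 72.15, 94.05, 61.96, 40.87, 26.98, 43.08, 23.99, 0.00 m³/s; ΣQ_DR = 482.7 m³/s.
V = ΣQ_DR · Δt = 482.7 × 3600 s = 1.738 × 10^6 m³.
Over A = 68.6 km², depth = V / A = 25.3 mm.

d ≈ 25.3 mm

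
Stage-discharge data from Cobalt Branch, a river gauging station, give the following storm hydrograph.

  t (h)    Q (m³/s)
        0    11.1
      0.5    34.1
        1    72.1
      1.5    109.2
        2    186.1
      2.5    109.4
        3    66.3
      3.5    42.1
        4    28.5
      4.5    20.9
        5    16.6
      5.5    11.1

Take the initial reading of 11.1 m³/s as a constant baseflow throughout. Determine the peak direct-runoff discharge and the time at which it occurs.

Q_p = 175.0 m³/s at t = 2 h

Subtracting baseflow gives direct-runoff ordinates: 0.0, 23.0, 61.0, 98.1, 175.0, 98.3, 55.2, 31.0, 17.4, 9.8, 5.5, 0.0 m³/s.
The maximum is 175.0 m³/s, occurring at the reading for t = 2 h.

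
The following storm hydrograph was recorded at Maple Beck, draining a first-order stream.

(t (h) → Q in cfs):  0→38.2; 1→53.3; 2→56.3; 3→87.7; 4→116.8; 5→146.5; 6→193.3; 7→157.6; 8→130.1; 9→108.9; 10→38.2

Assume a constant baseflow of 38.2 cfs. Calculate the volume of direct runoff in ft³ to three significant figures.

V ≈ 2.54 × 10^6 ft³

Direct-runoff ordinates (Q − Q_b): 0.0, 15.1, 18.1, 49.5, 78.6, 108.3, 155.1, 119.4, 91.9, 70.7, 0.0 cfs.
ΣQ_DR = 706.7 cfs.
With Δt = 1 h = 3600 s, V = ΣQ_DR · Δt = 706.7 × 3600 = 2.54 × 10^6 ft³.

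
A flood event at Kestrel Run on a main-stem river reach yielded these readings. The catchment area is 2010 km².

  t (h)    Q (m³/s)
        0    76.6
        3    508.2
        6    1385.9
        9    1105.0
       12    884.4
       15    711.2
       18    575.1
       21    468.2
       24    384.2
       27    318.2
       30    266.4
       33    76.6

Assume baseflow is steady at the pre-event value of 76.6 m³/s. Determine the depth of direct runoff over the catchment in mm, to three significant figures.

Direct runoff: 0.0, 431.6, 1309.3, 1028.4, 807.8, 634.6, 498.5, 391.6, 307.6, 241.6, 189.8, 0.0 m³/s; ΣQ_DR = 5841 m³/s.
V = ΣQ_DR · Δt = 5841 × 10800 s = 6.308 × 10^7 m³.
Over A = 2010 km², depth = V / A = 31.4 mm.

d ≈ 31.4 mm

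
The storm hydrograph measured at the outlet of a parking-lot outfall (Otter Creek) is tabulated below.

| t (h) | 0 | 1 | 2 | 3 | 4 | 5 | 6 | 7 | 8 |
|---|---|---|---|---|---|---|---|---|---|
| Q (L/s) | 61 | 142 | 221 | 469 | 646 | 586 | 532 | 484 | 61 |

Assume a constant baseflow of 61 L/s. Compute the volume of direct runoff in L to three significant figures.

V ≈ 9.55 × 10^6 L

Direct-runoff ordinates (Q − Q_b): 0.0, 81.0, 160.0, 408.0, 585.0, 525.0, 471.0, 423.0, 0.0 L/s.
ΣQ_DR = 2653 L/s.
With Δt = 1 h = 3600 s, V = ΣQ_DR · Δt = 2653 × 3600 = 9.55 × 10^6 L.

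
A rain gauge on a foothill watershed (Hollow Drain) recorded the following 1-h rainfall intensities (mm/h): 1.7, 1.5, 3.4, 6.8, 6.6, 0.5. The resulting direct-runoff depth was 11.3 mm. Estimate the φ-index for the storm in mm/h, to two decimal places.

φ ≈ 1.83 mm/h

Only the 3 blocks with intensity above φ contribute runoff: 3.4, 6.8, 6.6 mm/h.
Σ(I−φ)·Δt = d  ⇒  (3.4+6.8+6.6 − 3φ)·1 = 11.3
φ = (16.80 − 11.3/1) / 3 = 1.83 mm/h.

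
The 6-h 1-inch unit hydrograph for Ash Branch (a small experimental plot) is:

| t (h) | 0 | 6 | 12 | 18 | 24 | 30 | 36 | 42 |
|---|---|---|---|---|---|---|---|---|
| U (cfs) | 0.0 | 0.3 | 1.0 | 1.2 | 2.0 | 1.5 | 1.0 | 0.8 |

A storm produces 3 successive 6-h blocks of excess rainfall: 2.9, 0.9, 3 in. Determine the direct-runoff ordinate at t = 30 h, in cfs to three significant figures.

Q ≈ 9.75 cfs

By discrete convolution, Q_j = Σ (P_i / 1 in) · U_{j−i}.
At t = 30 h (j=5): Q = (2.9/1)·1.5 + (0.9/1)·2.0 + (3/1)·1.2 = 9.75 cfs.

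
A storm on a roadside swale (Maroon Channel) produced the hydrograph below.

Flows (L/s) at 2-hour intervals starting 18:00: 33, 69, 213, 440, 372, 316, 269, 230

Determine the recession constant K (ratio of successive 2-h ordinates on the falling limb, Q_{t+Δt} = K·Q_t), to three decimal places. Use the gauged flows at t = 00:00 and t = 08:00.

Using the recession-limb readings at t = 00:00 and t = 08:00: Q falls from 440 to 230 L/s over 4 intervals.
K = (Q₂/Q₁)^(1/4) = (230/440)^(1/4) = 0.850.

K ≈ 0.850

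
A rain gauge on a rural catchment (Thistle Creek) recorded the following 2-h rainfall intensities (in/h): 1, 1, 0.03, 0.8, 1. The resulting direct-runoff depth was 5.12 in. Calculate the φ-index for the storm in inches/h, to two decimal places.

φ ≈ 0.31 in/h

Only the 4 blocks with intensity above φ contribute runoff: 1, 1, 0.8, 1 in/h.
Σ(I−φ)·Δt = d  ⇒  (1+1+0.8+1 − 4φ)·2 = 5.12
φ = (3.800 − 5.12/2) / 4 = 0.31 in/h.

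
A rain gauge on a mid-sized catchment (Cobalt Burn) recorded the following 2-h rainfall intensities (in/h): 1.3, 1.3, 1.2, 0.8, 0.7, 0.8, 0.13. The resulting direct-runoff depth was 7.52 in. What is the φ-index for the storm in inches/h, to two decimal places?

φ ≈ 0.39 in/h

Only the 6 blocks with intensity above φ contribute runoff: 1.3, 1.3, 1.2, 0.8, 0.7, 0.8 in/h.
Σ(I−φ)·Δt = d  ⇒  (1.3+1.3+1.2+0.8+0.7+0.8 − 6φ)·2 = 7.52
φ = (6.100 − 7.52/2) / 6 = 0.39 in/h.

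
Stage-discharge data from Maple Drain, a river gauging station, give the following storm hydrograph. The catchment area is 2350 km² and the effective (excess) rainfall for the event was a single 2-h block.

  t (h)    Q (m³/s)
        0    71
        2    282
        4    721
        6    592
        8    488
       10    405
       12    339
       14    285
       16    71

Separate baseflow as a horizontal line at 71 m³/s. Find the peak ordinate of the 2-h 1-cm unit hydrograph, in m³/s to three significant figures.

U_p ≈ 811 m³/s

Direct runoff: 0.0, 211.0, 650.0, 521.0, 417.0, 334.0, 268.0, 214.0, 0.0 m³/s; ΣQ_DR = 2615 m³/s, peak = 650.0 m³/s.
Runoff depth d = ΣQ_DR·Δt / A = 2615 × 7200 / (2350 km²) = 8.012 mm.
The 1-cm UH is the DRH scaled by (10 mm)/d, so U_p = 650.0 × 10/8.012 = 811 m³/s.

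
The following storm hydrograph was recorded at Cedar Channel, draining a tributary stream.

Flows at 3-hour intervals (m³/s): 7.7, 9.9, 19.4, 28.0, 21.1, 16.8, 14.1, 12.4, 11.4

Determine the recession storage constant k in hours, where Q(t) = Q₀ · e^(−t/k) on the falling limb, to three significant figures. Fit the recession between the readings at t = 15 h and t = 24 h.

On the falling limb, Q drops from 16.8 to 11.4 m³/s between t = 15 h and t = 24 h (Δt = 9 h).
k = −Δt / ln(Q₂/Q₁) = −9 / ln(11.4/16.8) = 23.2 h.

k ≈ 23.2 h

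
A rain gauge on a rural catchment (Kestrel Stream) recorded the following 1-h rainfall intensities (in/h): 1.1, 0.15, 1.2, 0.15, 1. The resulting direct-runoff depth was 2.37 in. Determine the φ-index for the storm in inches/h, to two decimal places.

φ ≈ 0.31 in/h

Only the 3 blocks with intensity above φ contribute runoff: 1.1, 1.2, 1 in/h.
Σ(I−φ)·Δt = d  ⇒  (1.1+1.2+1 − 3φ)·1 = 2.37
φ = (3.300 − 2.37/1) / 3 = 0.31 in/h.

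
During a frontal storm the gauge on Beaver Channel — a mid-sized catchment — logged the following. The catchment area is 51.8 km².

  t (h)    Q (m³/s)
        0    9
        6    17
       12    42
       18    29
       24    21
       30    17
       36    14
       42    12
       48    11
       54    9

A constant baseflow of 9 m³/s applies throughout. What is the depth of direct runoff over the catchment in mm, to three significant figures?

d ≈ 37.9 mm

Direct runoff: 0.0, 8.0, 33.0, 20.0, 12.0, 8.0, 5.0, 3.0, 2.0, 0.0 m³/s; ΣQ_DR = 91.00 m³/s.
V = ΣQ_DR · Δt = 91.00 × 21600 s = 1.966 × 10^6 m³.
Over A = 51.8 km², depth = V / A = 37.9 mm.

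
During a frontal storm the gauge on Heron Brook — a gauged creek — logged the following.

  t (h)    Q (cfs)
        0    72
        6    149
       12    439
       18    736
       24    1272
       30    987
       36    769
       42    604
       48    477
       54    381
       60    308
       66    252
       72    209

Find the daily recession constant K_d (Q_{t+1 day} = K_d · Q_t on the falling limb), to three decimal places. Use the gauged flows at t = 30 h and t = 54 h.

K_d ≈ 0.386

Between t = 30 h and t = 54 h the flow falls from 987 to 381 cfs over 4×6 h = 24 h.
Per-interval ratio K = (381/987)^(1/4) = 0.7882; K_d = K^(24/6) = 0.386.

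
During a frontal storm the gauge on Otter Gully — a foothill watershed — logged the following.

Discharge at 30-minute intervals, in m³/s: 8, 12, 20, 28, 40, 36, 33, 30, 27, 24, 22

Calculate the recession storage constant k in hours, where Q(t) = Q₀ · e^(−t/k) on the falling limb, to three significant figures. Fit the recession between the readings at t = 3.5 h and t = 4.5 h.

On the falling limb, Q drops from 30 to 24 m³/s between t = 3.5 h and t = 4.5 h (Δt = 1 h).
k = −Δt / ln(Q₂/Q₁) = −1 / ln(24/30) = 4.48 h.

k ≈ 4.48 h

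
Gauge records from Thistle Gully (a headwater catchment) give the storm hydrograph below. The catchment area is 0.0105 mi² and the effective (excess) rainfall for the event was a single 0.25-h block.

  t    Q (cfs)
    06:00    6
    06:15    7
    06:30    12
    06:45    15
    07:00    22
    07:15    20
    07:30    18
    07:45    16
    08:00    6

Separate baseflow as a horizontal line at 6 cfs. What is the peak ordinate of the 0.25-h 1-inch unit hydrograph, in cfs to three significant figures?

U_p ≈ 6.38 cfs

Direct runoff: 0.0, 1.0, 6.0, 9.0, 16.0, 14.0, 12.0, 10.0, 0.0 cfs; ΣQ_DR = 68.00 cfs, peak = 16.0 cfs.
Runoff depth d = ΣQ_DR·Δt / A = 68.00 × 900 / (0.0105 mi²) = 2.509 in.
The 1-inch UH is the DRH scaled by (1 in)/d, so U_p = 16.0 × 1/2.509 = 6.38 cfs.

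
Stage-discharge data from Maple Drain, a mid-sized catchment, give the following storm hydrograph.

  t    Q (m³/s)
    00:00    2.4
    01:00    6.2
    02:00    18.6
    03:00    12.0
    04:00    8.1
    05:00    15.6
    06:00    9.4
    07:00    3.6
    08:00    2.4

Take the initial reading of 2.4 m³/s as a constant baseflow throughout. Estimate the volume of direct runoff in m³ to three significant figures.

V ≈ 2.04 × 10^5 m³

Direct-runoff ordinates (Q − Q_b): 0.0, 3.8, 16.2, 9.6, 5.7, 13.2, 7.0, 1.2, 0.0 m³/s.
ΣQ_DR = 56.70 m³/s.
With Δt = 1 h = 3600 s, V = ΣQ_DR · Δt = 56.70 × 3600 = 2.04 × 10^5 m³.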